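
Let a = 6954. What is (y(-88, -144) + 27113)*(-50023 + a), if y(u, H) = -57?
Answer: -1165274864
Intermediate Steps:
(y(-88, -144) + 27113)*(-50023 + a) = (-57 + 27113)*(-50023 + 6954) = 27056*(-43069) = -1165274864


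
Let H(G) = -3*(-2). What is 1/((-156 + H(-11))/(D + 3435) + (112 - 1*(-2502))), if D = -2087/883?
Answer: 1515509/3961474301 ≈ 0.00038256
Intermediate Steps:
D = -2087/883 (D = -2087*1/883 = -2087/883 ≈ -2.3635)
H(G) = 6
1/((-156 + H(-11))/(D + 3435) + (112 - 1*(-2502))) = 1/((-156 + 6)/(-2087/883 + 3435) + (112 - 1*(-2502))) = 1/(-150/3031018/883 + (112 + 2502)) = 1/(-150*883/3031018 + 2614) = 1/(-66225/1515509 + 2614) = 1/(3961474301/1515509) = 1515509/3961474301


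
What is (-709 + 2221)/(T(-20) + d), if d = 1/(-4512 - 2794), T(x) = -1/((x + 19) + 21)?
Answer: -12274080/407 ≈ -30157.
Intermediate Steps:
T(x) = -1/(40 + x) (T(x) = -1/((19 + x) + 21) = -1/(40 + x))
d = -1/7306 (d = 1/(-7306) = -1/7306 ≈ -0.00013687)
(-709 + 2221)/(T(-20) + d) = (-709 + 2221)/(-1/(40 - 20) - 1/7306) = 1512/(-1/20 - 1/7306) = 1512/(-3663/73060) = 1512*(-73060/3663) = -12274080/407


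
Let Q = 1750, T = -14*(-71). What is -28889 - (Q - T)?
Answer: -29645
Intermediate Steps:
T = 994
-28889 - (Q - T) = -28889 - (1750 - 1*994) = -28889 - (1750 - 994) = -28889 - 1*756 = -28889 - 756 = -29645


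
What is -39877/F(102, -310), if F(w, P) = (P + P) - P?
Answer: 39877/310 ≈ 128.64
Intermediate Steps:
F(w, P) = P (F(w, P) = 2*P - P = P)
-39877/F(102, -310) = -39877/(-310) = -39877*(-1/310) = 39877/310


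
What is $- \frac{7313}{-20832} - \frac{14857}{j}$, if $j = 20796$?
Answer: $- \frac{13118323}{36101856} \approx -0.36337$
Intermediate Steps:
$- \frac{7313}{-20832} - \frac{14857}{j} = - \frac{7313}{-20832} - \frac{14857}{20796} = \left(-7313\right) \left(- \frac{1}{20832}\right) - \frac{14857}{20796} = \frac{7313}{20832} - \frac{14857}{20796} = - \frac{13118323}{36101856}$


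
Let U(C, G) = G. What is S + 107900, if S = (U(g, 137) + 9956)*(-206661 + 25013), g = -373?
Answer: -1833265364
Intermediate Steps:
S = -1833373264 (S = (137 + 9956)*(-206661 + 25013) = 10093*(-181648) = -1833373264)
S + 107900 = -1833373264 + 107900 = -1833265364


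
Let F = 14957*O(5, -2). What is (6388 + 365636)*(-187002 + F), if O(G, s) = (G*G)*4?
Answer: 486867064752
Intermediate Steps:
O(G, s) = 4*G² (O(G, s) = G²*4 = 4*G²)
F = 1495700 (F = 14957*(4*5²) = 14957*(4*25) = 14957*100 = 1495700)
(6388 + 365636)*(-187002 + F) = (6388 + 365636)*(-187002 + 1495700) = 372024*1308698 = 486867064752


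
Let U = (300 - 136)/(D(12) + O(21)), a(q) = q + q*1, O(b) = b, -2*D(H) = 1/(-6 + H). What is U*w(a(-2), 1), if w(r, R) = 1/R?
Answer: 1968/251 ≈ 7.8406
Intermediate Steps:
D(H) = -1/(2*(-6 + H))
a(q) = 2*q (a(q) = q + q = 2*q)
U = 1968/251 (U = (300 - 136)/(-1/(-12 + 2*12) + 21) = 164/(-1/(-12 + 24) + 21) = 164/(-1/12 + 21) = 164/(251/12) = 164*(12/251) = 1968/251 ≈ 7.8406)
U*w(a(-2), 1) = (1968/251)/1 = (1968/251)*1 = 1968/251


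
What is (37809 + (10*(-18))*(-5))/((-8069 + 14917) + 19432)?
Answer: 4301/2920 ≈ 1.4729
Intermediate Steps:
(37809 + (10*(-18))*(-5))/((-8069 + 14917) + 19432) = (37809 - 180*(-5))/(6848 + 19432) = (37809 + 900)/26280 = 38709*(1/26280) = 4301/2920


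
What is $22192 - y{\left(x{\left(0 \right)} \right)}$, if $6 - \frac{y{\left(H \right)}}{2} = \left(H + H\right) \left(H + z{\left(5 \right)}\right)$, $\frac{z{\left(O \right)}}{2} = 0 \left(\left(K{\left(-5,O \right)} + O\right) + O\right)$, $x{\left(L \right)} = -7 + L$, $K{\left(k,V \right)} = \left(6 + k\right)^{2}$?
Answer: $22376$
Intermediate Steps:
$z{\left(O \right)} = 0$ ($z{\left(O \right)} = 2 \cdot 0 \left(\left(\left(6 - 5\right)^{2} + O\right) + O\right) = 2 \cdot 0 \left(\left(1^{2} + O\right) + O\right) = 2 \cdot 0 \left(\left(1 + O\right) + O\right) = 2 \cdot 0 \left(1 + 2 O\right) = 2 \cdot 0 = 0$)
$y{\left(H \right)} = 12 - 4 H^{2}$ ($y{\left(H \right)} = 12 - 2 \left(H + H\right) \left(H + 0\right) = 12 - 2 \cdot 2 H H = 12 - 2 \cdot 2 H^{2} = 12 - 4 H^{2}$)
$22192 - y{\left(x{\left(0 \right)} \right)} = 22192 - \left(12 - 4 \left(-7 + 0\right)^{2}\right) = 22192 - \left(12 - 4 \left(-7\right)^{2}\right) = 22192 - \left(12 - 196\right) = 22192 - -184 = 22192 + 184 = 22376$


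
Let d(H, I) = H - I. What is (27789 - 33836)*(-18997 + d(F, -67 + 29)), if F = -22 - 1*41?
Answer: 115026034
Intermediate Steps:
F = -63 (F = -22 - 41 = -63)
(27789 - 33836)*(-18997 + d(F, -67 + 29)) = (27789 - 33836)*(-18997 + (-63 - (-67 + 29))) = -6047*(-18997 + (-63 - 1*(-38))) = -6047*(-18997 + (-63 + 38)) = -6047*(-18997 - 25) = -6047*(-19022) = 115026034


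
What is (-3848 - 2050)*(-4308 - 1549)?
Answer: 34544586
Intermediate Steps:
(-3848 - 2050)*(-4308 - 1549) = -5898*(-5857) = 34544586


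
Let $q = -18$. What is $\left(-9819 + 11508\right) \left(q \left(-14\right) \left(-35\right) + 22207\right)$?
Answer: $22610643$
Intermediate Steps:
$\left(-9819 + 11508\right) \left(q \left(-14\right) \left(-35\right) + 22207\right) = \left(-9819 + 11508\right) \left(\left(-18\right) \left(-14\right) \left(-35\right) + 22207\right) = 1689 \left(252 \left(-35\right) + 22207\right) = 1689 \left(-8820 + 22207\right) = 1689 \cdot 13387 = 22610643$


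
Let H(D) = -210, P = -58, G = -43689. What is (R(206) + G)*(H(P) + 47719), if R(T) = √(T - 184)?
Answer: -2075620701 + 47509*√22 ≈ -2.0754e+9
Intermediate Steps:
R(T) = √(-184 + T)
(R(206) + G)*(H(P) + 47719) = (√(-184 + 206) - 43689)*(-210 + 47719) = (√22 - 43689)*47509 = (-43689 + √22)*47509 = -2075620701 + 47509*√22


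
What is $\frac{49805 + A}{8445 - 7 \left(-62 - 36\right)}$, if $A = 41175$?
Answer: $\frac{90980}{9131} \approx 9.9639$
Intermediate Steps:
$\frac{49805 + A}{8445 - 7 \left(-62 - 36\right)} = \frac{49805 + 41175}{8445 - 7 \left(-62 - 36\right)} = \frac{90980}{8445 - -686} = \frac{90980}{8445 + 686} = \frac{90980}{9131}$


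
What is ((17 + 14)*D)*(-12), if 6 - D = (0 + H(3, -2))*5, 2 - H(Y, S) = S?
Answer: 5208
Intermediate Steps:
H(Y, S) = 2 - S
D = -14 (D = 6 - (0 + (2 - 1*(-2)))*5 = 6 - (0 + (2 + 2))*5 = 6 - (0 + 4)*5 = 6 - 4*5 = 6 - 1*20 = 6 - 20 = -14)
((17 + 14)*D)*(-12) = ((17 + 14)*(-14))*(-12) = (31*(-14))*(-12) = -434*(-12) = 5208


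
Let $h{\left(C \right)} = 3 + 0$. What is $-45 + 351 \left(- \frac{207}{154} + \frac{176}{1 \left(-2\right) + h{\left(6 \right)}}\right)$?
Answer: $\frac{9433917}{154} \approx 61259.0$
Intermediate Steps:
$h{\left(C \right)} = 3$
$-45 + 351 \left(- \frac{207}{154} + \frac{176}{1 \left(-2\right) + h{\left(6 \right)}}\right) = -45 + 351 \left(- \frac{207}{154} + \frac{176}{1 \left(-2\right) + 3}\right) = -45 + 351 \left(\left(-207\right) \frac{1}{154} + \frac{176}{-2 + 3}\right) = -45 + 351 \left(- \frac{207}{154} + \frac{176}{1}\right) = -45 + 351 \left(- \frac{207}{154} + 176 \cdot 1\right) = -45 + 351 \left(- \frac{207}{154} + 176\right) = -45 + 351 \cdot \frac{26897}{154} = -45 + \frac{9440847}{154} = \frac{9433917}{154}$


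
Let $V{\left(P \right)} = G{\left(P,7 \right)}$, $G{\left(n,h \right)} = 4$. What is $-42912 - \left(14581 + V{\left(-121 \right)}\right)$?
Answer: $-57497$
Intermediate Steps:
$V{\left(P \right)} = 4$
$-42912 - \left(14581 + V{\left(-121 \right)}\right) = -42912 - 14585 = -57497$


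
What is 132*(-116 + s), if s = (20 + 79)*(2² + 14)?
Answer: 219912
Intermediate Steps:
s = 1782 (s = 99*(4 + 14) = 99*18 = 1782)
132*(-116 + s) = 132*(-116 + 1782) = 132*1666 = 219912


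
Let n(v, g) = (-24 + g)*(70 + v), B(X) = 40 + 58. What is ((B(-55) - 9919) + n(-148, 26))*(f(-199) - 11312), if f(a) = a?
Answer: 114845247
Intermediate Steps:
B(X) = 98
((B(-55) - 9919) + n(-148, 26))*(f(-199) - 11312) = ((98 - 9919) + (-1680 - 24*(-148) + 70*26 + 26*(-148)))*(-199 - 11312) = (-9821 + (-1680 + 3552 + 1820 - 3848))*(-11511) = (-9821 - 156)*(-11511) = -9977*(-11511) = 114845247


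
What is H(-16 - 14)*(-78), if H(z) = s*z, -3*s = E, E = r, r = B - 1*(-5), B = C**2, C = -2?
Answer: -7020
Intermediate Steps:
B = 4 (B = (-2)**2 = 4)
r = 9 (r = 4 - 1*(-5) = 4 + 5 = 9)
E = 9
s = -3 (s = -1/3*9 = -3)
H(z) = -3*z
H(-16 - 14)*(-78) = -3*(-16 - 14)*(-78) = -3*(-30)*(-78) = 90*(-78) = -7020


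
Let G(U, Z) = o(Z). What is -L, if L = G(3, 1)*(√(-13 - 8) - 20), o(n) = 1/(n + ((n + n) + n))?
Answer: 5 - I*√21/4 ≈ 5.0 - 1.1456*I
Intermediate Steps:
o(n) = 1/(4*n) (o(n) = 1/(n + (2*n + n)) = 1/(n + 3*n) = 1/(4*n))
G(U, Z) = 1/(4*Z)
L = -5 + I*√21/4 (L = ((¼)/1)*(√(-13 - 8) - 20) = ((¼)*1)*(√(-21) - 20) = (I*√21 - 20)/4 = (-20 + I*√21)/4 = -5 + I*√21/4 ≈ -5.0 + 1.1456*I)
-L = -(-5 + I*√21/4) = 5 - I*√21/4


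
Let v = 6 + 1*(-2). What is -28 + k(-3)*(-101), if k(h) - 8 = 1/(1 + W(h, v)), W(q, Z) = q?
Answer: -1571/2 ≈ -785.50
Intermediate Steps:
v = 4 (v = 6 - 2 = 4)
k(h) = 8 + 1/(1 + h)
-28 + k(-3)*(-101) = -28 + ((9 + 8*(-3))/(1 - 3))*(-101) = -28 + ((9 - 24)/(-2))*(-101) = -28 - ½*(-15)*(-101) = -28 + (15/2)*(-101) = -28 - 1515/2 = -1571/2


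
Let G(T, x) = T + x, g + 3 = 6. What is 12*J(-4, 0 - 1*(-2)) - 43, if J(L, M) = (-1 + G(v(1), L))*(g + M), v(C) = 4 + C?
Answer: -43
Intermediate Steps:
g = 3 (g = -3 + 6 = 3)
J(L, M) = (3 + M)*(4 + L) (J(L, M) = (-1 + ((4 + 1) + L))*(3 + M) = (-1 + (5 + L))*(3 + M) = (4 + L)*(3 + M) = (3 + M)*(4 + L))
12*J(-4, 0 - 1*(-2)) - 43 = 12*(12 - (0 - 1*(-2)) + 3*(-4) + (0 - 1*(-2))*(5 - 4)) - 43 = 12*(12 - (0 + 2) - 12 + (0 + 2)*1) - 43 = 12*(12 - 1*2 - 12 + 2*1) - 43 = 12*(12 - 2 - 12 + 2) - 43 = 12*0 - 43 = 0 - 43 = -43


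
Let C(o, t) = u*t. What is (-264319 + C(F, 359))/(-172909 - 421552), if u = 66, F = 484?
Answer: 34375/84923 ≈ 0.40478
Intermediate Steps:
C(o, t) = 66*t
(-264319 + C(F, 359))/(-172909 - 421552) = (-264319 + 66*359)/(-172909 - 421552) = (-264319 + 23694)/(-594461) = -240625*(-1/594461) = 34375/84923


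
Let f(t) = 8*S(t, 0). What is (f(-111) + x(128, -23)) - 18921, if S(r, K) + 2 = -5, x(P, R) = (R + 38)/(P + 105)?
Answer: -4421626/233 ≈ -18977.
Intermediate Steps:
x(P, R) = (38 + R)/(105 + P)
S(r, K) = -7 (S(r, K) = -2 - 5 = -7)
f(t) = -56 (f(t) = 8*(-7) = -56)
(f(-111) + x(128, -23)) - 18921 = (-56 + (38 - 23)/(105 + 128)) - 18921 = (-56 + 15/233) - 18921 = -13033/233 - 18921 = -4421626/233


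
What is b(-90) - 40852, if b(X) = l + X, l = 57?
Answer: -40885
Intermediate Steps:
b(X) = 57 + X
b(-90) - 40852 = (57 - 90) - 40852 = -33 - 40852 = -40885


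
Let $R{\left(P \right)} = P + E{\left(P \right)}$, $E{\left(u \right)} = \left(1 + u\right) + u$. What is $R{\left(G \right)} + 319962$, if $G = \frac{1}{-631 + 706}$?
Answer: $\frac{7999076}{25} \approx 3.1996 \cdot 10^{5}$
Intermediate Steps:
$E{\left(u \right)} = 1 + 2 u$
$G = \frac{1}{75} \approx 0.013333$
$R{\left(P \right)} = 1 + 3 P$ ($R{\left(P \right)} = P + \left(1 + 2 P\right) = 1 + 3 P$)
$R{\left(G \right)} + 319962 = \left(1 + 3 \cdot \frac{1}{75}\right) + 319962 = \left(1 + \frac{1}{25}\right) + 319962 = \frac{26}{25} + 319962 = \frac{7999076}{25}$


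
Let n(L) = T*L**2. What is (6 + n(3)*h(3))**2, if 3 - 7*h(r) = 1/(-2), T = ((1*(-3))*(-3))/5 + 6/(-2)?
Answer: 9/25 ≈ 0.36000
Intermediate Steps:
T = -6/5 (T = -3*(-3)*(1/5) + 6*(-1/2) = 9*(1/5) - 3 = 9/5 - 3 = -6/5 ≈ -1.2000)
n(L) = -6*L**2/5
h(r) = 1/2 (h(r) = 3/7 - 1/7/(-2) = 3/7 - 1/7*(-1/2) = 3/7 + 1/14 = 1/2)
(6 + n(3)*h(3))**2 = (6 - 6/5*3**2*(1/2))**2 = (6 - 6/5*9*(1/2))**2 = (6 - 54/5*1/2)**2 = (6 - 27/5)**2 = (3/5)**2 = 9/25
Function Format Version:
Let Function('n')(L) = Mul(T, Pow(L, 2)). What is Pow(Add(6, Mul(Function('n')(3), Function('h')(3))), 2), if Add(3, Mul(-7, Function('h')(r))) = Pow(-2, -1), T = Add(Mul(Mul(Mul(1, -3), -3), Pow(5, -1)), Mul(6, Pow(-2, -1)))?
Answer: Rational(9, 25) ≈ 0.36000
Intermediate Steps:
T = Rational(-6, 5) (T = Add(Mul(Mul(-3, -3), Rational(1, 5)), Mul(6, Rational(-1, 2))) = Add(Mul(9, Rational(1, 5)), -3) = Add(Rational(9, 5), -3) = Rational(-6, 5) ≈ -1.2000)
Function('n')(L) = Mul(Rational(-6, 5), Pow(L, 2))
Function('h')(r) = Rational(1, 2) (Function('h')(r) = Add(Rational(3, 7), Mul(Rational(-1, 7), Pow(-2, -1))) = Add(Rational(3, 7), Mul(Rational(-1, 7), Rational(-1, 2))) = Add(Rational(3, 7), Rational(1, 14)) = Rational(1, 2))
Pow(Add(6, Mul(Function('n')(3), Function('h')(3))), 2) = Pow(Add(6, Mul(Mul(Rational(-6, 5), Pow(3, 2)), Rational(1, 2))), 2) = Pow(Add(6, Mul(Mul(Rational(-6, 5), 9), Rational(1, 2))), 2) = Pow(Add(6, Mul(Rational(-54, 5), Rational(1, 2))), 2) = Pow(Add(6, Rational(-27, 5)), 2) = Pow(Rational(3, 5), 2) = Rational(9, 25)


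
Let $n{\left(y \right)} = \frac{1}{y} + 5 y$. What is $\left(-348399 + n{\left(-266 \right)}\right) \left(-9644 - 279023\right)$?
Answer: $\frac{1413373112595}{14} \approx 1.0096 \cdot 10^{11}$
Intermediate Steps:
$\left(-348399 + n{\left(-266 \right)}\right) \left(-9644 - 279023\right) = \left(-348399 + \left(\frac{1}{-266} + 5 \left(-266\right)\right)\right) \left(-9644 - 279023\right) = \left(-348399 - \frac{353781}{266}\right) \left(-288667\right) = \left(- \frac{93027915}{266}\right) \left(-288667\right) = \frac{1413373112595}{14}$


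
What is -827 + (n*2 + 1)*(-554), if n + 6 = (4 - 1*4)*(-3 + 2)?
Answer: 5267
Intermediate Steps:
n = -6 (n = -6 + (4 - 1*4)*(-3 + 2) = -6 + (4 - 4)*(-1) = -6 + 0*(-1) = -6 + 0 = -6)
-827 + (n*2 + 1)*(-554) = -827 + (-6*2 + 1)*(-554) = -827 + (-12 + 1)*(-554) = -827 - 11*(-554) = -827 + 6094 = 5267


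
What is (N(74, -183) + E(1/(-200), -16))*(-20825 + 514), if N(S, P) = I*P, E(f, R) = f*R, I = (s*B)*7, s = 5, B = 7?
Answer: 22766051503/25 ≈ 9.1064e+8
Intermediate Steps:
I = 245 (I = (5*7)*7 = 35*7 = 245)
E(f, R) = R*f
N(S, P) = 245*P
(N(74, -183) + E(1/(-200), -16))*(-20825 + 514) = (245*(-183) - 16/(-200))*(-20825 + 514) = (-44835 - 16*(-1/200))*(-20311) = (-44835 + 2/25)*(-20311) = -1120873/25*(-20311) = 22766051503/25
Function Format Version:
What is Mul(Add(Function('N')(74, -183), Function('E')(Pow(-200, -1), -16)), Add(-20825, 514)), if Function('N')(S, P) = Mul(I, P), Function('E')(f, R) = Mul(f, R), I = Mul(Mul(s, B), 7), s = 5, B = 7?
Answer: Rational(22766051503, 25) ≈ 9.1064e+8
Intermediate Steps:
I = 245 (I = Mul(Mul(5, 7), 7) = Mul(35, 7) = 245)
Function('E')(f, R) = Mul(R, f)
Function('N')(S, P) = Mul(245, P)
Mul(Add(Function('N')(74, -183), Function('E')(Pow(-200, -1), -16)), Add(-20825, 514)) = Mul(Add(Mul(245, -183), Mul(-16, Pow(-200, -1))), Add(-20825, 514)) = Mul(Add(-44835, Mul(-16, Rational(-1, 200))), -20311) = Mul(Add(-44835, Rational(2, 25)), -20311) = Mul(Rational(-1120873, 25), -20311) = Rational(22766051503, 25)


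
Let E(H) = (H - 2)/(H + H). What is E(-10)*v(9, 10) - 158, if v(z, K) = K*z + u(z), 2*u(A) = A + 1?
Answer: -101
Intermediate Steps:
u(A) = 1/2 + A/2 (u(A) = (A + 1)/2 = (1 + A)/2 = 1/2 + A/2)
E(H) = (-2 + H)/(2*H) (E(H) = (-2 + H)/((2*H)) = (-2 + H)*(1/(2*H)) = (-2 + H)/(2*H))
v(z, K) = 1/2 + z/2 + K*z (v(z, K) = K*z + (1/2 + z/2) = 1/2 + z/2 + K*z)
E(-10)*v(9, 10) - 158 = ((1/2)*(-2 - 10)/(-10))*(1/2 + (1/2)*9 + 10*9) - 158 = ((1/2)*(-1/10)*(-12))*(1/2 + 9/2 + 90) - 158 = (3/5)*95 - 158 = 57 - 158 = -101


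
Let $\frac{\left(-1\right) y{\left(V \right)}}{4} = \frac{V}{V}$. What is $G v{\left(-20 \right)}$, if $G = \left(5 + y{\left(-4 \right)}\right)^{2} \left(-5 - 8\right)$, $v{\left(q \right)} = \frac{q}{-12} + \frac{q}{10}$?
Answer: $\frac{13}{3} \approx 4.3333$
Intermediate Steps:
$y{\left(V \right)} = -4$ ($y{\left(V \right)} = - 4 \frac{V}{V} = \left(-4\right) 1 = -4$)
$v{\left(q \right)} = \frac{q}{60}$ ($v{\left(q \right)} = q \left(- \frac{1}{12}\right) + q \frac{1}{10} = - \frac{q}{12} + \frac{q}{10} = \frac{q}{60}$)
$G = -13$ ($G = \left(5 - 4\right)^{2} \left(-5 - 8\right) = 1^{2} \left(-5 - 8\right) = 1 \left(-13\right) = -13$)
$G v{\left(-20 \right)} = - 13 \cdot \frac{1}{60} \left(-20\right) = \left(-13\right) \left(- \frac{1}{3}\right) = \frac{13}{3}$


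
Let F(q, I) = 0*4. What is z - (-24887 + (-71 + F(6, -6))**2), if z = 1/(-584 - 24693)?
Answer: 501647341/25277 ≈ 19846.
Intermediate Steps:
F(q, I) = 0
z = -1/25277 (z = 1/(-25277) = -1/25277 ≈ -3.9562e-5)
z - (-24887 + (-71 + F(6, -6))**2) = -1/25277 - (-24887 + (-71 + 0)**2) = -1/25277 - (-24887 + (-71)**2) = -1/25277 - (-24887 + 5041) = -1/25277 - 1*(-19846) = -1/25277 + 19846 = 501647341/25277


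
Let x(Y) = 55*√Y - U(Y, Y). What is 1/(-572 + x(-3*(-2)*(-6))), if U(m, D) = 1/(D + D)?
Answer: -2965176/2260577089 - 1710720*I/2260577089 ≈ -0.0013117 - 0.00075676*I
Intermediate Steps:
U(m, D) = 1/(2*D)
x(Y) = 55*√Y - 1/(2*Y)
1/(-572 + x(-3*(-2)*(-6))) = 1/(-572 + (-1 + 110*(-3*(-2)*(-6))^(3/2))/(2*((-3*(-2)*(-6))))) = 1/(-572 + (-1 + 110*(6*(-6))^(3/2))/(2*((6*(-6))))) = 1/(-572 + (½)*(-1 + 110*(-36)^(3/2))/(-36)) = 1/(-572 + (½)*(-1/36)*(-1 + 110*(-216*I))) = 1/(-572 + (½)*(-1/36)*(-1 - 23760*I)) = 1/(-572 + (1/72 + 330*I)) = 1/(-41183/72 + 330*I) = 5184*(-41183/72 - 330*I)/2260577089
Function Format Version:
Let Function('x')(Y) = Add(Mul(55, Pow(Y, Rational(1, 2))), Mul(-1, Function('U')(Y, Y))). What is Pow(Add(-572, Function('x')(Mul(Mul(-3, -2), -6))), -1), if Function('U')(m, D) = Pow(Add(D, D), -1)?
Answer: Add(Rational(-2965176, 2260577089), Mul(Rational(-1710720, 2260577089), I)) ≈ Add(-0.0013117, Mul(-0.00075676, I))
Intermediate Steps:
Function('U')(m, D) = Mul(Rational(1, 2), Pow(D, -1)) (Function('U')(m, D) = Pow(Mul(2, D), -1) = Mul(Rational(1, 2), Pow(D, -1)))
Function('x')(Y) = Add(Mul(55, Pow(Y, Rational(1, 2))), Mul(Rational(-1, 2), Pow(Y, -1))) (Function('x')(Y) = Add(Mul(55, Pow(Y, Rational(1, 2))), Mul(-1, Mul(Rational(1, 2), Pow(Y, -1)))) = Add(Mul(55, Pow(Y, Rational(1, 2))), Mul(Rational(-1, 2), Pow(Y, -1))))
Pow(Add(-572, Function('x')(Mul(Mul(-3, -2), -6))), -1) = Pow(Add(-572, Mul(Rational(1, 2), Pow(Mul(Mul(-3, -2), -6), -1), Add(-1, Mul(110, Pow(Mul(Mul(-3, -2), -6), Rational(3, 2)))))), -1) = Pow(Add(-572, Mul(Rational(1, 2), Pow(Mul(6, -6), -1), Add(-1, Mul(110, Pow(Mul(6, -6), Rational(3, 2)))))), -1) = Pow(Add(-572, Mul(Rational(1, 2), Pow(-36, -1), Add(-1, Mul(110, Pow(-36, Rational(3, 2)))))), -1) = Pow(Add(-572, Mul(Rational(1, 2), Rational(-1, 36), Add(-1, Mul(110, Mul(-216, I))))), -1) = Pow(Add(-572, Mul(Rational(1, 2), Rational(-1, 36), Add(-1, Mul(-23760, I)))), -1) = Pow(Add(-572, Add(Rational(1, 72), Mul(330, I))), -1) = Pow(Add(Rational(-41183, 72), Mul(330, I)), -1) = Mul(Rational(5184, 2260577089), Add(Rational(-41183, 72), Mul(-330, I)))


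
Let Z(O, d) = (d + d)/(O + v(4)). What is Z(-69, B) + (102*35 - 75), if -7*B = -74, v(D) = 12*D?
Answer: 513617/147 ≈ 3494.0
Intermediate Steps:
B = 74/7 (B = -⅐*(-74) = 74/7 ≈ 10.571)
Z(O, d) = 2*d/(48 + O) (Z(O, d) = (d + d)/(O + 12*4) = (2*d)/(O + 48) = (2*d)/(48 + O) = 2*d/(48 + O))
Z(-69, B) + (102*35 - 75) = 2*(74/7)/(48 - 69) + (102*35 - 75) = 2*(74/7)/(-21) + (3570 - 75) = 2*(74/7)*(-1/21) + 3495 = -148/147 + 3495 = 513617/147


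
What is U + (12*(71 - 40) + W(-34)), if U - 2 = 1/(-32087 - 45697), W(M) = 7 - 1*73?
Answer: 23957471/77784 ≈ 308.00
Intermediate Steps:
W(M) = -66 (W(M) = 7 - 73 = -66)
U = 155567/77784 (U = 2 + 1/(-32087 - 45697) = 2 + 1/(-77784) = 2 - 1/77784 = 155567/77784 ≈ 2.0000)
U + (12*(71 - 40) + W(-34)) = 155567/77784 + (12*(71 - 40) - 66) = 155567/77784 + (12*31 - 66) = 155567/77784 + (372 - 66) = 155567/77784 + 306 = 23957471/77784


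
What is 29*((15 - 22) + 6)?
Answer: -29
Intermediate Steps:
29*((15 - 22) + 6) = 29*(-7 + 6) = 29*(-1) = -29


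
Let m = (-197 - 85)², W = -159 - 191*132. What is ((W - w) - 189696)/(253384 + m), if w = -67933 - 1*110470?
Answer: -9166/83227 ≈ -0.11013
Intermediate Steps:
W = -25371 (W = -159 - 25212 = -25371)
m = 79524 (m = (-282)² = 79524)
w = -178403 (w = -67933 - 110470 = -178403)
((W - w) - 189696)/(253384 + m) = ((-25371 - 1*(-178403)) - 189696)/(253384 + 79524) = ((-25371 + 178403) - 189696)/332908 = (153032 - 189696)*(1/332908) = -36664*1/332908 = -9166/83227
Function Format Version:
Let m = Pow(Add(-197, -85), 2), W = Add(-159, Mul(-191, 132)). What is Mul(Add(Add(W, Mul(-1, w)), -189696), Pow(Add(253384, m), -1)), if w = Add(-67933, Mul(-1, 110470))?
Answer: Rational(-9166, 83227) ≈ -0.11013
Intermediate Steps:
W = -25371 (W = Add(-159, -25212) = -25371)
m = 79524 (m = Pow(-282, 2) = 79524)
w = -178403 (w = Add(-67933, -110470) = -178403)
Mul(Add(Add(W, Mul(-1, w)), -189696), Pow(Add(253384, m), -1)) = Mul(Add(Add(-25371, Mul(-1, -178403)), -189696), Pow(Add(253384, 79524), -1)) = Mul(Add(Add(-25371, 178403), -189696), Pow(332908, -1)) = Mul(Add(153032, -189696), Rational(1, 332908)) = Mul(-36664, Rational(1, 332908)) = Rational(-9166, 83227)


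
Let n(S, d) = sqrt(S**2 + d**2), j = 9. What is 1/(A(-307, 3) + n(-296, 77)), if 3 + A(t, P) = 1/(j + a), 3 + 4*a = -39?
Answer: 33/841784 + 9*sqrt(93545)/841784 ≈ 0.0033092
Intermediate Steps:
a = -21/2 (a = -3/4 + (1/4)*(-39) = -3/4 - 39/4 = -21/2 ≈ -10.500)
A(t, P) = -11/3 (A(t, P) = -3 + 1/(9 - 21/2) = -3 + 1/(-3/2) = -3 - 2/3 = -11/3)
1/(A(-307, 3) + n(-296, 77)) = 1/(-11/3 + sqrt((-296)**2 + 77**2)) = 1/(-11/3 + sqrt(87616 + 5929)) = 1/(-11/3 + sqrt(93545))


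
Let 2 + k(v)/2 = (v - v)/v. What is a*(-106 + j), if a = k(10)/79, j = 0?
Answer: 424/79 ≈ 5.3671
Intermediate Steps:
k(v) = -4 (k(v) = -4 + 2*((v - v)/v) = -4 + 2*(0/v) = -4 + 2*0 = -4 + 0 = -4)
a = -4/79 ≈ -0.050633
a*(-106 + j) = -4*(-106 + 0)/79 = -4/79*(-106) = 424/79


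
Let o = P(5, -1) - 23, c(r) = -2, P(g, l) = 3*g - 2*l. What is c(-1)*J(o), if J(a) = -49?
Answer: 98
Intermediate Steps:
P(g, l) = -2*l + 3*g
o = -6 (o = (-2*(-1) + 3*5) - 23 = (2 + 15) - 23 = 17 - 23 = -6)
c(-1)*J(o) = -2*(-49) = 98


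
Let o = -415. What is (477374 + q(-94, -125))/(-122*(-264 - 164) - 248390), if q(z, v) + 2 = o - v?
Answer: -238541/98087 ≈ -2.4319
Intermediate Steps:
q(z, v) = -417 - v (q(z, v) = -2 + (-415 - v) = -417 - v)
(477374 + q(-94, -125))/(-122*(-264 - 164) - 248390) = (477374 + (-417 - 1*(-125)))/(-122*(-264 - 164) - 248390) = (477374 + (-417 + 125))/(-122*(-428) - 248390) = (477374 - 292)/(52216 - 248390) = 477082/(-196174) = 477082*(-1/196174) = -238541/98087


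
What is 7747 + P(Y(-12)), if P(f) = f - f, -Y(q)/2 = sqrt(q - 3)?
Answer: 7747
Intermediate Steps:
Y(q) = -2*sqrt(-3 + q) (Y(q) = -2*sqrt(q - 3) = -2*sqrt(-3 + q))
P(f) = 0
7747 + P(Y(-12)) = 7747 + 0 = 7747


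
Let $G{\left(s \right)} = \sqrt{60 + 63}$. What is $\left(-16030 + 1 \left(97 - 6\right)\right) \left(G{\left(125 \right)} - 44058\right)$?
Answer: $702240462 - 15939 \sqrt{123} \approx 7.0206 \cdot 10^{8}$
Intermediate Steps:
$G{\left(s \right)} = \sqrt{123}$
$\left(-16030 + 1 \left(97 - 6\right)\right) \left(G{\left(125 \right)} - 44058\right) = \left(-16030 + 1 \left(97 - 6\right)\right) \left(\sqrt{123} - 44058\right) = \left(-16030 + 1 \cdot 91\right) \left(-44058 + \sqrt{123}\right) = \left(-16030 + 91\right) \left(-44058 + \sqrt{123}\right) = - 15939 \left(-44058 + \sqrt{123}\right) = 702240462 - 15939 \sqrt{123}$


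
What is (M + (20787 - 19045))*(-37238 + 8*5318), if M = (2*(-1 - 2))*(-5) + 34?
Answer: 9582636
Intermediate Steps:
M = 64 (M = (2*(-3))*(-5) + 34 = -6*(-5) + 34 = 30 + 34 = 64)
(M + (20787 - 19045))*(-37238 + 8*5318) = (64 + (20787 - 19045))*(-37238 + 8*5318) = (64 + 1742)*(-37238 + 42544) = 1806*5306 = 9582636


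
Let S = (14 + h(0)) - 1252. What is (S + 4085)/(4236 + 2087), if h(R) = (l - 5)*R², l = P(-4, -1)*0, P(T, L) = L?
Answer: 2847/6323 ≈ 0.45026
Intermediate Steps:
l = 0 (l = -1*0 = 0)
h(R) = -5*R² (h(R) = (0 - 5)*R² = -5*R²)
S = -1238 (S = (14 - 5*0²) - 1252 = (14 - 5*0) - 1252 = (14 + 0) - 1252 = 14 - 1252 = -1238)
(S + 4085)/(4236 + 2087) = (-1238 + 4085)/(4236 + 2087) = 2847/6323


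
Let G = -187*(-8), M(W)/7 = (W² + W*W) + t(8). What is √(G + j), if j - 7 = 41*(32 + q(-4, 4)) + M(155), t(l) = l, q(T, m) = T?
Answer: 3*√37673 ≈ 582.29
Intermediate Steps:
M(W) = 56 + 14*W² (M(W) = 7*((W² + W*W) + 8) = 7*((W² + W²) + 8) = 7*(2*W² + 8) = 7*(8 + 2*W²) = 56 + 14*W²)
G = 1496
j = 337561 (j = 7 + (41*(32 - 4) + (56 + 14*155²)) = 7 + (41*28 + (56 + 14*24025)) = 7 + (1148 + (56 + 336350)) = 7 + (1148 + 336406) = 7 + 337554 = 337561)
√(G + j) = √(1496 + 337561) = √339057 = 3*√37673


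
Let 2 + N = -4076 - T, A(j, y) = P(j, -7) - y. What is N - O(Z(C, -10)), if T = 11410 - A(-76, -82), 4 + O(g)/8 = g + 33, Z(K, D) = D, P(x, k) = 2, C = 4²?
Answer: -15556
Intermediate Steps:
C = 16
A(j, y) = 2 - y
O(g) = 232 + 8*g (O(g) = -32 + 8*(g + 33) = -32 + 8*(33 + g) = -32 + (264 + 8*g) = 232 + 8*g)
T = 11326 (T = 11410 - (2 - 1*(-82)) = 11410 - (2 + 82) = 11410 - 1*84 = 11410 - 84 = 11326)
N = -15404 (N = -2 + (-4076 - 1*11326) = -2 + (-4076 - 11326) = -2 - 15402 = -15404)
N - O(Z(C, -10)) = -15404 - (232 + 8*(-10)) = -15404 - (232 - 80) = -15404 - 1*152 = -15404 - 152 = -15556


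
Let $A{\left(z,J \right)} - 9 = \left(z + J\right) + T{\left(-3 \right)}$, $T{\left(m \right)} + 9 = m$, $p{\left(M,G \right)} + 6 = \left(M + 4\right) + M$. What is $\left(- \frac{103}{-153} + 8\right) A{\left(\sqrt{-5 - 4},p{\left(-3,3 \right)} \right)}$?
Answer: $- \frac{14597}{153} + \frac{1327 i}{51} \approx -95.405 + 26.02 i$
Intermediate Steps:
$p{\left(M,G \right)} = -2 + 2 M$ ($p{\left(M,G \right)} = -6 + \left(\left(M + 4\right) + M\right) = -6 + \left(\left(4 + M\right) + M\right) = -6 + \left(4 + 2 M\right) = -2 + 2 M$)
$T{\left(m \right)} = -9 + m$
$A{\left(z,J \right)} = -3 + J + z$ ($A{\left(z,J \right)} = 9 - \left(12 - J - z\right) = 9 + \left(-12 + J + z\right) = -3 + J + z$)
$\left(- \frac{103}{-153} + 8\right) A{\left(\sqrt{-5 - 4},p{\left(-3,3 \right)} \right)} = \left(- \frac{103}{-153} + 8\right) \left(-3 + \left(-2 + 2 \left(-3\right)\right) + \sqrt{-5 - 4}\right) = \left(\left(-103\right) \left(- \frac{1}{153}\right) + 8\right) \left(-3 - 8 + \sqrt{-9}\right) = \left(\frac{103}{153} + 8\right) \left(-3 - 8 + 3 i\right) = \frac{1327 \left(-11 + 3 i\right)}{153} = - \frac{14597}{153} + \frac{1327 i}{51}$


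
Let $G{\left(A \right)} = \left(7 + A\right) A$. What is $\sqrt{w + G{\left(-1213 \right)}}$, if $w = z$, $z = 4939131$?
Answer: $\sqrt{6402009} \approx 2530.2$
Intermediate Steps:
$G{\left(A \right)} = A \left(7 + A\right)$
$w = 4939131$
$\sqrt{w + G{\left(-1213 \right)}} = \sqrt{4939131 - 1213 \left(7 - 1213\right)} = \sqrt{4939131 - -1462878} = \sqrt{4939131 + 1462878} = \sqrt{6402009}$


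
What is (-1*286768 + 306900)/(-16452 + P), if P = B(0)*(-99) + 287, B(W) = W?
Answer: -20132/16165 ≈ -1.2454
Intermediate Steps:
P = 287 (P = 0*(-99) + 287 = 0 + 287 = 287)
(-1*286768 + 306900)/(-16452 + P) = (-1*286768 + 306900)/(-16452 + 287) = (-286768 + 306900)/(-16165) = 20132*(-1/16165) = -20132/16165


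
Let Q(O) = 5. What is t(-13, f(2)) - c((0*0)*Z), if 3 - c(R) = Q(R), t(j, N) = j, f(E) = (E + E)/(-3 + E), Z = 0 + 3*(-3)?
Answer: -11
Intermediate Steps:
Z = -9 (Z = 0 - 9 = -9)
f(E) = 2*E/(-3 + E) (f(E) = (2*E)/(-3 + E) = 2*E/(-3 + E))
c(R) = -2 (c(R) = 3 - 1*5 = 3 - 5 = -2)
t(-13, f(2)) - c((0*0)*Z) = -13 - 1*(-2) = -13 + 2 = -11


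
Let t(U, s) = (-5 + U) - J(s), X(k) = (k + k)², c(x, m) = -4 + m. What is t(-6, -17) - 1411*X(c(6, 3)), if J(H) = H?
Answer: -5638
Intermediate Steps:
X(k) = 4*k² (X(k) = (2*k)² = 4*k²)
t(U, s) = -5 + U - s (t(U, s) = (-5 + U) - s = -5 + U - s)
t(-6, -17) - 1411*X(c(6, 3)) = (-5 - 6 - 1*(-17)) - 5644*(-4 + 3)² = (-5 - 6 + 17) - 5644*(-1)² = 6 - 5644 = -5638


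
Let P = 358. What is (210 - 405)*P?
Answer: -69810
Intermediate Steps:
(210 - 405)*P = (210 - 405)*358 = -195*358 = -69810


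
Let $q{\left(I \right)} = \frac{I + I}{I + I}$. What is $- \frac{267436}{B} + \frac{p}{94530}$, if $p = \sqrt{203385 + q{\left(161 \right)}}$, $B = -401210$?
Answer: $\frac{133718}{200605} + \frac{\sqrt{203386}}{94530} \approx 0.67134$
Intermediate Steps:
$q{\left(I \right)} = 1$ ($q{\left(I \right)} = \frac{2 I}{2 I} = 2 I \frac{1}{2 I} = 1$)
$p = \sqrt{203386}$ ($p = \sqrt{203385 + 1} = \sqrt{203386} \approx 450.98$)
$- \frac{267436}{B} + \frac{p}{94530} = - \frac{267436}{-401210} + \frac{\sqrt{203386}}{94530} = \left(-267436\right) \left(- \frac{1}{401210}\right) + \sqrt{203386} \cdot \frac{1}{94530} = \frac{133718}{200605} + \frac{\sqrt{203386}}{94530}$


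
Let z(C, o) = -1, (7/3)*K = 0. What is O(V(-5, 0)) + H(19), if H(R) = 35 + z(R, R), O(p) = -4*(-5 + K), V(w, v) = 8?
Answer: 54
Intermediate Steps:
K = 0 (K = (3/7)*0 = 0)
O(p) = 20 (O(p) = -4*(-5 + 0) = -4*(-5) = 20)
H(R) = 34 (H(R) = 35 - 1 = 34)
O(V(-5, 0)) + H(19) = 20 + 34 = 54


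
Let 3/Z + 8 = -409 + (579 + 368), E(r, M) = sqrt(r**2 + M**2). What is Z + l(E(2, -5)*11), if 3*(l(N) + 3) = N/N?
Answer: -4231/1590 ≈ -2.6610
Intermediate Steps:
E(r, M) = sqrt(M**2 + r**2)
l(N) = -8/3 (l(N) = -3 + (N/N)/3 = -3 + (1/3)*1 = -3 + 1/3 = -8/3)
Z = 3/530 (Z = 3/(-8 + (-409 + (579 + 368))) = 3/(-8 + (-409 + 947)) = 3/(-8 + 538) = 3/530 ≈ 0.0056604)
Z + l(E(2, -5)*11) = 3/530 - 8/3 = -4231/1590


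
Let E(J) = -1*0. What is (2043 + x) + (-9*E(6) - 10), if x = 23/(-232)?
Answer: 471633/232 ≈ 2032.9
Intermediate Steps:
x = -23/232 (x = 23*(-1/232) = -23/232 ≈ -0.099138)
E(J) = 0
(2043 + x) + (-9*E(6) - 10) = (2043 - 23/232) + (-9*0 - 10) = 473953/232 + (0 - 10) = 473953/232 - 10 = 471633/232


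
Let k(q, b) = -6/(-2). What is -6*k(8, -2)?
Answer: -18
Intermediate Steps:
k(q, b) = 3 (k(q, b) = -6*(-1)/2 = -1*(-3) = 3)
-6*k(8, -2) = -6*3 = -18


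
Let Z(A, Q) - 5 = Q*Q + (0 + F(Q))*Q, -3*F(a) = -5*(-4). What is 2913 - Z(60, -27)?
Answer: 1999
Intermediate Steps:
F(a) = -20/3 (F(a) = -(-5)*(-4)/3 = -1/3*20 = -20/3)
Z(A, Q) = 5 + Q**2 - 20*Q/3 (Z(A, Q) = 5 + (Q*Q + (0 - 20/3)*Q) = 5 + (Q**2 - 20*Q/3) = 5 + Q**2 - 20*Q/3)
2913 - Z(60, -27) = 2913 - (5 + (-27)**2 - 20/3*(-27)) = 2913 - (5 + 729 + 180) = 2913 - 1*914 = 2913 - 914 = 1999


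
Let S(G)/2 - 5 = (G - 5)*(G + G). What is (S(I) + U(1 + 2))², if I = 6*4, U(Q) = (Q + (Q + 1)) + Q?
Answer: 3400336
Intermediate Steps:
U(Q) = 1 + 3*Q (U(Q) = (Q + (1 + Q)) + Q = (1 + 2*Q) + Q = 1 + 3*Q)
I = 24
S(G) = 10 + 4*G*(-5 + G) (S(G) = 10 + 2*((G - 5)*(G + G)) = 10 + 2*((-5 + G)*(2*G)) = 10 + 2*(2*G*(-5 + G)) = 10 + 4*G*(-5 + G))
(S(I) + U(1 + 2))² = ((10 - 20*24 + 4*24²) + (1 + 3*(1 + 2)))² = ((10 - 480 + 4*576) + (1 + 3*3))² = ((10 - 480 + 2304) + (1 + 9))² = (1834 + 10)² = 1844² = 3400336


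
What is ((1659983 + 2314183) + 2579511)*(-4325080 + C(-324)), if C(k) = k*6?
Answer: -28357917667248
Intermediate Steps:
C(k) = 6*k
((1659983 + 2314183) + 2579511)*(-4325080 + C(-324)) = ((1659983 + 2314183) + 2579511)*(-4325080 + 6*(-324)) = (3974166 + 2579511)*(-4325080 - 1944) = 6553677*(-4327024) = -28357917667248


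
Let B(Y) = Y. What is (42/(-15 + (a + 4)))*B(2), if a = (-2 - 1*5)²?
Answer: 42/19 ≈ 2.2105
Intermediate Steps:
a = 49 (a = (-2 - 5)² = (-7)² = 49)
(42/(-15 + (a + 4)))*B(2) = (42/(-15 + (49 + 4)))*2 = (42/(-15 + 53))*2 = (42/38)*2 = ((1/38)*42)*2 = (21/19)*2 = 42/19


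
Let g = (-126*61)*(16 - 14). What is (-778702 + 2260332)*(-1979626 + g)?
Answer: -2955848886740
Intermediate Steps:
g = -15372 (g = -7686*2 = -15372)
(-778702 + 2260332)*(-1979626 + g) = (-778702 + 2260332)*(-1979626 - 15372) = 1481630*(-1994998) = -2955848886740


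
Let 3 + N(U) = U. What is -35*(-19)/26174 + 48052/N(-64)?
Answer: -1257668493/1753658 ≈ -717.17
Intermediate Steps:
N(U) = -3 + U
-35*(-19)/26174 + 48052/N(-64) = -35*(-19)/26174 + 48052/(-3 - 64) = 665*(1/26174) + 48052/(-67) = 665/26174 + 48052*(-1/67) = 665/26174 - 48052/67 = -1257668493/1753658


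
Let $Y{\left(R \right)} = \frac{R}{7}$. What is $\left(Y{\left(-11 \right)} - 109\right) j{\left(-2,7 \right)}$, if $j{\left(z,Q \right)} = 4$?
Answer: $- \frac{3096}{7} \approx -442.29$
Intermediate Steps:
$Y{\left(R \right)} = \frac{R}{7}$ ($Y{\left(R \right)} = R \frac{1}{7} = \frac{R}{7}$)
$\left(Y{\left(-11 \right)} - 109\right) j{\left(-2,7 \right)} = \left(\frac{1}{7} \left(-11\right) - 109\right) 4 = \left(- \frac{11}{7} - 109\right) 4 = \left(- \frac{774}{7}\right) 4 = - \frac{3096}{7}$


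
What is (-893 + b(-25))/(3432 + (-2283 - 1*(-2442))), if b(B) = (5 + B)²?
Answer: -493/3591 ≈ -0.13729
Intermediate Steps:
(-893 + b(-25))/(3432 + (-2283 - 1*(-2442))) = (-893 + (5 - 25)²)/(3432 + (-2283 - 1*(-2442))) = (-893 + (-20)²)/(3432 + (-2283 + 2442)) = (-893 + 400)/(3432 + 159) = -493/3591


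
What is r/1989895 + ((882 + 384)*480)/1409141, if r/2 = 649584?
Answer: 3039930288288/2804042630195 ≈ 1.0841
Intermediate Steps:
r = 1299168 (r = 2*649584 = 1299168)
r/1989895 + ((882 + 384)*480)/1409141 = 1299168/1989895 + ((882 + 384)*480)/1409141 = 1299168*(1/1989895) + (1266*480)*(1/1409141) = 1299168/1989895 + 607680*(1/1409141) = 1299168/1989895 + 607680/1409141 = 3039930288288/2804042630195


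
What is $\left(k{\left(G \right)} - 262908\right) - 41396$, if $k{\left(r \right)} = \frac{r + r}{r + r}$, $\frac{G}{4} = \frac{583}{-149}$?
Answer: $-304303$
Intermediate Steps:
$G = - \frac{2332}{149}$ ($G = 4 \frac{583}{-149} = 4 \cdot 583 \left(- \frac{1}{149}\right) = 4 \left(- \frac{583}{149}\right) = - \frac{2332}{149} \approx -15.651$)
$k{\left(r \right)} = 1$ ($k{\left(r \right)} = \frac{2 r}{2 r} = 2 r \frac{1}{2 r} = 1$)
$\left(k{\left(G \right)} - 262908\right) - 41396 = \left(1 - 262908\right) - 41396 = -262907 - 41396 = -304303$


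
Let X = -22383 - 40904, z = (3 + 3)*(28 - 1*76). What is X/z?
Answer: 63287/288 ≈ 219.75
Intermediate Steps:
z = -288 (z = 6*(28 - 76) = 6*(-48) = -288)
X = -63287
X/z = -63287/(-288) = -63287*(-1/288) = 63287/288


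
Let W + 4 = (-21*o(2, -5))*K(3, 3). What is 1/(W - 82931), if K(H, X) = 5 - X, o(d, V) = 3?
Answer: -1/83061 ≈ -1.2039e-5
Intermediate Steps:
W = -130 (W = -4 + (-21*3)*(5 - 1*3) = -4 - 63*(5 - 3) = -4 - 63*2 = -4 - 126 = -130)
1/(W - 82931) = 1/(-130 - 82931) = 1/(-83061) = -1/83061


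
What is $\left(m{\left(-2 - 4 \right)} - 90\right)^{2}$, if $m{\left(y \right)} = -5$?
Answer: $9025$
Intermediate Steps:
$\left(m{\left(-2 - 4 \right)} - 90\right)^{2} = \left(-5 - 90\right)^{2} = \left(-95\right)^{2} = 9025$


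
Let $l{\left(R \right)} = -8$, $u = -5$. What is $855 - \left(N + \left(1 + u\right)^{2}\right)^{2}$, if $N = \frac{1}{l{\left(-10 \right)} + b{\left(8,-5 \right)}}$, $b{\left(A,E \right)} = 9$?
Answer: $566$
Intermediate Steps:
$N = 1$ ($N = \frac{1}{-8 + 9} = 1^{-1} = 1$)
$855 - \left(N + \left(1 + u\right)^{2}\right)^{2} = 855 - \left(1 + \left(1 - 5\right)^{2}\right)^{2} = 855 - \left(1 + \left(-4\right)^{2}\right)^{2} = 855 - \left(1 + 16\right)^{2} = 855 - 17^{2} = 855 - 289 = 566$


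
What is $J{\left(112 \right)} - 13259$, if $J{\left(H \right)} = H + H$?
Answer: $-13035$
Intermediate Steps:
$J{\left(H \right)} = 2 H$
$J{\left(112 \right)} - 13259 = 2 \cdot 112 - 13259 = 224 - 13259 = -13035$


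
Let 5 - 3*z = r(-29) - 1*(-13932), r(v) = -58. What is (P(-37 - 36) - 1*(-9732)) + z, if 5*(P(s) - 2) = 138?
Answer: 25693/5 ≈ 5138.6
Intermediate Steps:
P(s) = 148/5 (P(s) = 2 + (⅕)*138 = 2 + 138/5 = 148/5)
z = -4623 (z = 5/3 - (-58 - 1*(-13932))/3 = 5/3 - (-58 + 13932)/3 = 5/3 - ⅓*13874 = 5/3 - 13874/3 = -4623)
(P(-37 - 36) - 1*(-9732)) + z = (148/5 - 1*(-9732)) - 4623 = (148/5 + 9732) - 4623 = 48808/5 - 4623 = 25693/5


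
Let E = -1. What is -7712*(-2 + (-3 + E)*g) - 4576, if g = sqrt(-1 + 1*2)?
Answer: 41696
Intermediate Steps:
g = 1 (g = sqrt(-1 + 2) = sqrt(1) = 1)
-7712*(-2 + (-3 + E)*g) - 4576 = -7712*(-2 + (-3 - 1)*1) - 4576 = -7712*(-2 - 4*1) - 4576 = -7712*(-2 - 4) - 4576 = -7712*(-6) - 4576 = 46272 - 4576 = 41696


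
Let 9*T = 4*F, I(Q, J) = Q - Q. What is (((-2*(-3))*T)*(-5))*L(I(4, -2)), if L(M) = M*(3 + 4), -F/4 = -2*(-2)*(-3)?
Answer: 0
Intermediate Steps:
I(Q, J) = 0
F = 48 (F = -4*(-2*(-2))*(-3) = -16*(-3) = -4*(-12) = 48)
L(M) = 7*M (L(M) = M*7 = 7*M)
T = 64/3 (T = (4*48)/9 = (⅑)*192 = 64/3 ≈ 21.333)
(((-2*(-3))*T)*(-5))*L(I(4, -2)) = ((-2*(-3)*(64/3))*(-5))*(7*0) = ((6*(64/3))*(-5))*0 = (128*(-5))*0 = -640*0 = 0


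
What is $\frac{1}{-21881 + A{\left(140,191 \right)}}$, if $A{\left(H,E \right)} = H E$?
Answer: $\frac{1}{4859} \approx 0.0002058$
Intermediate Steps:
$A{\left(H,E \right)} = E H$
$\frac{1}{-21881 + A{\left(140,191 \right)}} = \frac{1}{-21881 + 191 \cdot 140} = \frac{1}{-21881 + 26740} = \frac{1}{4859}$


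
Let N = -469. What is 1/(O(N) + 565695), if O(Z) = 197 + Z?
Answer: 1/565423 ≈ 1.7686e-6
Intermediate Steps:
1/(O(N) + 565695) = 1/((197 - 469) + 565695) = 1/(-272 + 565695) = 1/565423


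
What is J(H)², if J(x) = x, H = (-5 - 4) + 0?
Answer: 81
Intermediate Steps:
H = -9 (H = -9 + 0 = -9)
J(H)² = (-9)² = 81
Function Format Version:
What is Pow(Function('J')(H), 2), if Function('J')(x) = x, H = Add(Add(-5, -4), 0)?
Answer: 81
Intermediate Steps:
H = -9 (H = Add(-9, 0) = -9)
Pow(Function('J')(H), 2) = Pow(-9, 2) = 81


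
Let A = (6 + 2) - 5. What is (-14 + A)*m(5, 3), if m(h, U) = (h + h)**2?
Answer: -1100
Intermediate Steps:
m(h, U) = 4*h**2 (m(h, U) = (2*h)**2 = 4*h**2)
A = 3 (A = 8 - 5 = 3)
(-14 + A)*m(5, 3) = (-14 + 3)*(4*5**2) = -44*25 = -11*100 = -1100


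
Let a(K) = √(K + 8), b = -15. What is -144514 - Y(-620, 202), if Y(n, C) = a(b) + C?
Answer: -144716 - I*√7 ≈ -1.4472e+5 - 2.6458*I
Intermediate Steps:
a(K) = √(8 + K)
Y(n, C) = C + I*√7 (Y(n, C) = √(8 - 15) + C = √(-7) + C = I*√7 + C = C + I*√7)
-144514 - Y(-620, 202) = -144514 - (202 + I*√7) = -144514 + (-202 - I*√7) = -144716 - I*√7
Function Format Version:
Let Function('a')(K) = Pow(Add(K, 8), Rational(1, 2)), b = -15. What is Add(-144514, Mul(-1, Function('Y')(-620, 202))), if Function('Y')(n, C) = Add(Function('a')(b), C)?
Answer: Add(-144716, Mul(-1, I, Pow(7, Rational(1, 2)))) ≈ Add(-1.4472e+5, Mul(-2.6458, I))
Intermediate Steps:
Function('a')(K) = Pow(Add(8, K), Rational(1, 2))
Function('Y')(n, C) = Add(C, Mul(I, Pow(7, Rational(1, 2)))) (Function('Y')(n, C) = Add(Pow(Add(8, -15), Rational(1, 2)), C) = Add(Pow(-7, Rational(1, 2)), C) = Add(Mul(I, Pow(7, Rational(1, 2))), C) = Add(C, Mul(I, Pow(7, Rational(1, 2)))))
Add(-144514, Mul(-1, Function('Y')(-620, 202))) = Add(-144514, Mul(-1, Add(202, Mul(I, Pow(7, Rational(1, 2)))))) = Add(-144514, Add(-202, Mul(-1, I, Pow(7, Rational(1, 2))))) = Add(-144716, Mul(-1, I, Pow(7, Rational(1, 2))))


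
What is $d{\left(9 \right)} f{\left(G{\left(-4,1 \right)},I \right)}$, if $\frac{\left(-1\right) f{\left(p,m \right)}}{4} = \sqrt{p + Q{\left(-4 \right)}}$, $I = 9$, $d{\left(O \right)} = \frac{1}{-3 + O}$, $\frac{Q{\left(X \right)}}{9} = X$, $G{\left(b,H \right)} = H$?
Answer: $- \frac{2 i \sqrt{35}}{3} \approx - 3.9441 i$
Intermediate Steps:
$Q{\left(X \right)} = 9 X$
$f{\left(p,m \right)} = - 4 \sqrt{-36 + p}$ ($f{\left(p,m \right)} = - 4 \sqrt{p + 9 \left(-4\right)} = - 4 \sqrt{p - 36} = - 4 \sqrt{-36 + p}$)
$d{\left(9 \right)} f{\left(G{\left(-4,1 \right)},I \right)} = \frac{\left(-4\right) \sqrt{-36 + 1}}{-3 + 9} = \frac{\left(-4\right) \sqrt{-35}}{6} = \frac{\left(-4\right) i \sqrt{35}}{6} = - \frac{2 i \sqrt{35}}{3}$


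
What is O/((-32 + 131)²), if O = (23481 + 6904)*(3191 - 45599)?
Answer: -143174120/1089 ≈ -1.3147e+5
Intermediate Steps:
O = -1288567080 (O = 30385*(-42408) = -1288567080)
O/((-32 + 131)²) = -1288567080/(-32 + 131)² = -1288567080/(99²) = -1288567080/9801 = -1288567080*1/9801 = -143174120/1089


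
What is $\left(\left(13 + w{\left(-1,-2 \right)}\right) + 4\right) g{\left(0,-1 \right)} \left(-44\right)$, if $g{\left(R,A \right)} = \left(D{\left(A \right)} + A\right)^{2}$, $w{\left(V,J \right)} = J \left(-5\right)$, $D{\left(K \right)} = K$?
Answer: $-4752$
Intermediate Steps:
$w{\left(V,J \right)} = - 5 J$
$g{\left(R,A \right)} = 4 A^{2}$ ($g{\left(R,A \right)} = \left(A + A\right)^{2} = \left(2 A\right)^{2} = 4 A^{2}$)
$\left(\left(13 + w{\left(-1,-2 \right)}\right) + 4\right) g{\left(0,-1 \right)} \left(-44\right) = \left(\left(13 - -10\right) + 4\right) 4 \left(-1\right)^{2} \left(-44\right) = \left(\left(13 + 10\right) + 4\right) 4 \cdot 1 \left(-44\right) = \left(23 + 4\right) 4 \left(-44\right) = 27 \cdot 4 \left(-44\right) = 108 \left(-44\right) = -4752$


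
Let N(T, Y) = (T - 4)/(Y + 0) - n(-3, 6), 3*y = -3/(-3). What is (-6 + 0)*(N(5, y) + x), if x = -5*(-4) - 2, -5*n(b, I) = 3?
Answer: -648/5 ≈ -129.60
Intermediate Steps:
n(b, I) = -⅗ (n(b, I) = -⅕*3 = -⅗)
y = ⅓ (y = (-3/(-3))/3 = (-3*(-⅓))/3 = (⅓)*1 = ⅓ ≈ 0.33333)
N(T, Y) = ⅗ + (-4 + T)/Y (N(T, Y) = (T - 4)/(Y + 0) - 1*(-⅗) = (-4 + T)/Y + ⅗ = ⅗ + (-4 + T)/Y)
x = 18 (x = 20 - 2 = 18)
(-6 + 0)*(N(5, y) + x) = (-6 + 0)*((-4 + 5 + (⅗)*(⅓))/(⅓) + 18) = -6*(3*(-4 + 5 + ⅕) + 18) = -6*(3*(6/5) + 18) = -6*(18/5 + 18) = -6*108/5 = -648/5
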